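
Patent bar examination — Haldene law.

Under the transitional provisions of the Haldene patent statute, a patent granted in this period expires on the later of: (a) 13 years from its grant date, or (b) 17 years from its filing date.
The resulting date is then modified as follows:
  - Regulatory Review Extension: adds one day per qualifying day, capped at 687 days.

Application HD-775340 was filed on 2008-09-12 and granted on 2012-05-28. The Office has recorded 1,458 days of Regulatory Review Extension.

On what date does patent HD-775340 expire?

(a) grant + 13 years → 28 May 2025.
(b) filing + 17 years → 12 September 2025.
Later of the two: 12 September 2025.
Regulatory Review Extension: 1458 days claimed exceeds the 687-day cap, so +687 days → 31 July 2027.

July 31, 2027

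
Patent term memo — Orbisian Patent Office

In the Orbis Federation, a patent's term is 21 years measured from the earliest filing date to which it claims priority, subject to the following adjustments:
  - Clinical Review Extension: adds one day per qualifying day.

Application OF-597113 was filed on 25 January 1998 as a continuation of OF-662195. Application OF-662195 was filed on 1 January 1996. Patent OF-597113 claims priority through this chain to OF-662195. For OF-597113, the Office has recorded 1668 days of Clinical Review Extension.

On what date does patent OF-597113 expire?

Earliest priority filing: 1 January 1996.
Base term: 1 January 1996 + 21 years → 1 January 2017.
Clinical Review Extension: +1668 days → 27 July 2021.

July 27, 2021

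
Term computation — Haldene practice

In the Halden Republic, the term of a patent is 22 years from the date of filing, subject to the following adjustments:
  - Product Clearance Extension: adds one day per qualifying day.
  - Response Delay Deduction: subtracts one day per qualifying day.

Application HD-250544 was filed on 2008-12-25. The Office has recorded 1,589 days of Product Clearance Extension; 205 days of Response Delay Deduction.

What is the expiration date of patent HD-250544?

2034-10-09

Base term: filing date + 22 years → 25 December 2030.
Product Clearance Extension: +1589 days → 2 May 2035.
Response Delay Deduction: −205 days → 9 October 2034.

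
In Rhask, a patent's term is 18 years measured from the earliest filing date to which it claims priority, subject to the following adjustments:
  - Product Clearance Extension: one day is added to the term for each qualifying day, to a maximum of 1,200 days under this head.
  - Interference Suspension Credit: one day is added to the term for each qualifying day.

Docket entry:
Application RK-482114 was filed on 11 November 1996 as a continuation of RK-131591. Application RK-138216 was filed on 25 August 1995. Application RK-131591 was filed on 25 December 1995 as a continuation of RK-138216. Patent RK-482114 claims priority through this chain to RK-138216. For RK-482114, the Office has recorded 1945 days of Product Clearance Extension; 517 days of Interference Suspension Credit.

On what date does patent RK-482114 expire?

May 8, 2018

Earliest priority filing: 25 August 1995.
Base term: 25 August 1995 + 18 years → 25 August 2013.
Product Clearance Extension: 1945 days claimed exceeds the 1200-day cap, so +1200 days → 7 December 2016.
Interference Suspension Credit: +517 days → 8 May 2018.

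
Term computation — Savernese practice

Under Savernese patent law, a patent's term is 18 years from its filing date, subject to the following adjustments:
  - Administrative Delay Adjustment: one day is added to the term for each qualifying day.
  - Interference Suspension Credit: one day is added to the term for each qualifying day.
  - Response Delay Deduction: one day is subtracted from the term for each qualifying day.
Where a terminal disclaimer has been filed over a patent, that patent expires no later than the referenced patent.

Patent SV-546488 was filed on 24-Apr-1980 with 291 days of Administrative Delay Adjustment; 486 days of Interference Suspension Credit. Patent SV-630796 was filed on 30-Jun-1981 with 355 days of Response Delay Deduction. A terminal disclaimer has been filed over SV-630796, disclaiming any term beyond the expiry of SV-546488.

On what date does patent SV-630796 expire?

Natural term of SV-630796:
  Base: filing + 18 years → 30 June 1999.
  Response Delay Deduction: −355 days → 10 July 1998.
Expiry of referenced patent SV-546488:
  Base: filing + 18 years → 24 April 1998.
  Administrative Delay Adjustment: +291 days → 9 February 1999.
  Interference Suspension Credit: +486 days → 9 June 2000.
Terminal disclaimer: SV-630796 expires on the earlier of 10 July 1998 and 9 June 2000.

1998-07-10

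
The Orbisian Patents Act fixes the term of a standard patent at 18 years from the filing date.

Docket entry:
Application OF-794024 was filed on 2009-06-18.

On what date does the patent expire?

Filing date + 18 years → 18 June 2027.

June 18, 2027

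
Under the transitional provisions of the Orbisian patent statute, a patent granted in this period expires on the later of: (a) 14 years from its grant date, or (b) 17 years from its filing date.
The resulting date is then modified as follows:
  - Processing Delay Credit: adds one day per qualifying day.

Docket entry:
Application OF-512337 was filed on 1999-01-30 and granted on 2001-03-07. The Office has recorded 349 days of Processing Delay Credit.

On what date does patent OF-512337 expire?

January 13, 2017

(a) grant + 14 years → 7 March 2015.
(b) filing + 17 years → 30 January 2016.
Later of the two: 30 January 2016.
Processing Delay Credit: +349 days → 13 January 2017.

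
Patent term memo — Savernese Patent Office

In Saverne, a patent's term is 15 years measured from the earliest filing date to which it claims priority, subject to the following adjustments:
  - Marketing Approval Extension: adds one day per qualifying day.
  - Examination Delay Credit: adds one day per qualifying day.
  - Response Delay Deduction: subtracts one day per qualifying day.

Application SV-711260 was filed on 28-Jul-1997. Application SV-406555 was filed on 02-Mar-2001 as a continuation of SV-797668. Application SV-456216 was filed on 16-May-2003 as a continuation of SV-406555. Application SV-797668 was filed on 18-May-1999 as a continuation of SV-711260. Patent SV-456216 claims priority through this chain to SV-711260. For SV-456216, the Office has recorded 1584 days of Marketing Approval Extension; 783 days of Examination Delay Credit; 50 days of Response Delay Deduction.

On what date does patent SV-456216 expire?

December 1, 2018

Earliest priority filing: 28 July 1997.
Base term: 28 July 1997 + 15 years → 28 July 2012.
Marketing Approval Extension: +1584 days → 28 November 2016.
Examination Delay Credit: +783 days → 20 January 2019.
Response Delay Deduction: −50 days → 1 December 2018.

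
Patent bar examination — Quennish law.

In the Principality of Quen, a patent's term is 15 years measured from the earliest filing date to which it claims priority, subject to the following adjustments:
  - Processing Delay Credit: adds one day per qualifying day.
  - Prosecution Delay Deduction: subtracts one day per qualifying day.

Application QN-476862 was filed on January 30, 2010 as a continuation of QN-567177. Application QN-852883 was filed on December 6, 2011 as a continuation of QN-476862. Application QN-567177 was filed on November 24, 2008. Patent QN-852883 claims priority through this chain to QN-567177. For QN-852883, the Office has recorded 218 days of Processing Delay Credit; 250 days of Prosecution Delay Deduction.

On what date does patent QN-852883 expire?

Earliest priority filing: 24 November 2008.
Base term: 24 November 2008 + 15 years → 24 November 2023.
Processing Delay Credit: +218 days → 29 June 2024.
Prosecution Delay Deduction: −250 days → 23 October 2023.

October 23, 2023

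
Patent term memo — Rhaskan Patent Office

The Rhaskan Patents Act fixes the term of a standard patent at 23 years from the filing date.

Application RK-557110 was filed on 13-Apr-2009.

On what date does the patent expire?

April 13, 2032

Filing date + 23 years → 13 April 2032.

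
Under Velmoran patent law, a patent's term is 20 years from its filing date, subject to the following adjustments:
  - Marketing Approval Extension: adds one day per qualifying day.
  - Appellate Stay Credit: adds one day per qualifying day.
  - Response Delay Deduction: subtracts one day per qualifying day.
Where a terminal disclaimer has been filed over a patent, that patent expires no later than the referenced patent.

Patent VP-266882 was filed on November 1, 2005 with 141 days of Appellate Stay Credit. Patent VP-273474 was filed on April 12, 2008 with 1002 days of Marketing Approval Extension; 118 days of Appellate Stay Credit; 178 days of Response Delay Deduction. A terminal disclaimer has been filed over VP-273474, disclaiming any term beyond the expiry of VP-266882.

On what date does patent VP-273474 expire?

March 22, 2026

Natural term of VP-273474:
  Base: filing + 20 years → 12 April 2028.
  Marketing Approval Extension: +1002 days → 9 January 2031.
  Appellate Stay Credit: +118 days → 7 May 2031.
  Response Delay Deduction: −178 days → 10 November 2030.
Expiry of referenced patent VP-266882:
  Base: filing + 20 years → 1 November 2025.
  Appellate Stay Credit: +141 days → 22 March 2026.
Terminal disclaimer: VP-273474 expires on the earlier of 10 November 2030 and 22 March 2026.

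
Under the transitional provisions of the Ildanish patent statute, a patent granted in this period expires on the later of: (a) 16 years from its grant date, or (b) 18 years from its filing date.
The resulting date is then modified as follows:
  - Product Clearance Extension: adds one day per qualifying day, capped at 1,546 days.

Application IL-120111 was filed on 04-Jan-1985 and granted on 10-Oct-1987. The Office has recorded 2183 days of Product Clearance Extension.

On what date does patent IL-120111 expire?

January 3, 2008

(a) grant + 16 years → 10 October 2003.
(b) filing + 18 years → 4 January 2003.
Later of the two: 10 October 2003.
Product Clearance Extension: 2183 days claimed exceeds the 1546-day cap, so +1546 days → 3 January 2008.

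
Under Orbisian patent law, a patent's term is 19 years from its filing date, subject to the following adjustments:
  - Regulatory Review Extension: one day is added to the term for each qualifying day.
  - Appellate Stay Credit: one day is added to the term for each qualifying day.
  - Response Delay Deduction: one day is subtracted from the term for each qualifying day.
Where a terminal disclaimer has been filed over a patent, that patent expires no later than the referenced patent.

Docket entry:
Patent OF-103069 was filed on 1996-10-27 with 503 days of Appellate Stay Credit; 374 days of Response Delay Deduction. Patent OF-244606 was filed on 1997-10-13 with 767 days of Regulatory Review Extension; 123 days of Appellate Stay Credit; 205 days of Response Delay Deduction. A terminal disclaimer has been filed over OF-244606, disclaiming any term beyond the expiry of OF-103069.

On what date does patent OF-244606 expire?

Natural term of OF-244606:
  Base: filing + 19 years → 13 October 2016.
  Regulatory Review Extension: +767 days → 19 November 2018.
  Appellate Stay Credit: +123 days → 22 March 2019.
  Response Delay Deduction: −205 days → 29 August 2018.
Expiry of referenced patent OF-103069:
  Base: filing + 19 years → 27 October 2015.
  Appellate Stay Credit: +503 days → 13 March 2017.
  Response Delay Deduction: −374 days → 4 March 2016.
Terminal disclaimer: OF-244606 expires on the earlier of 29 August 2018 and 4 March 2016.

2016-03-04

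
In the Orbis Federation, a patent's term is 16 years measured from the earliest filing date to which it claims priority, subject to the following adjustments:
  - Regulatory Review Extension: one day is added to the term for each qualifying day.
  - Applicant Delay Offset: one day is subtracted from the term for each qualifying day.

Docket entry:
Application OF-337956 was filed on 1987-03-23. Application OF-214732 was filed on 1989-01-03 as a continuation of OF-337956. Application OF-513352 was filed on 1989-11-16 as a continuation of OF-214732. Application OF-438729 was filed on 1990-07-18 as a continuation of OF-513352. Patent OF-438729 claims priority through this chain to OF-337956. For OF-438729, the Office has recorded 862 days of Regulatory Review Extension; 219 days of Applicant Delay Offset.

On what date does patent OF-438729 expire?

Earliest priority filing: 23 March 1987.
Base term: 23 March 1987 + 16 years → 23 March 2003.
Regulatory Review Extension: +862 days → 1 August 2005.
Applicant Delay Offset: −219 days → 25 December 2004.

2004-12-25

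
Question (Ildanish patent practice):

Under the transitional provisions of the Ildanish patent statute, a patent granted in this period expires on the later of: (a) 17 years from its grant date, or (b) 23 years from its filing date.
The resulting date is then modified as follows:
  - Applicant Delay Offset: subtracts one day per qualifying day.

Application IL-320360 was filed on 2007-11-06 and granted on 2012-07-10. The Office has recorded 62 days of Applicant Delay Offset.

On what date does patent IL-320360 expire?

(a) grant + 17 years → 10 July 2029.
(b) filing + 23 years → 6 November 2030.
Later of the two: 6 November 2030.
Applicant Delay Offset: −62 days → 5 September 2030.

2030-09-05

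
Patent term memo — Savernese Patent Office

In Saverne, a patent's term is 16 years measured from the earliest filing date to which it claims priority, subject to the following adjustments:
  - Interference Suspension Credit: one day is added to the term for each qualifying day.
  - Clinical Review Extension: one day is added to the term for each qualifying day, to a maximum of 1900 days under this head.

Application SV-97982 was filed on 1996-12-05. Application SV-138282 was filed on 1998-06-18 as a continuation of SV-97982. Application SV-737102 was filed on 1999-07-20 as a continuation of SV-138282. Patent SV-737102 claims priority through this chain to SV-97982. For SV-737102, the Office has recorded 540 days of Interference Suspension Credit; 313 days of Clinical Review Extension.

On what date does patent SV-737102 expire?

2015-04-07

Earliest priority filing: 5 December 1996.
Base term: 5 December 1996 + 16 years → 5 December 2012.
Interference Suspension Credit: +540 days → 29 May 2014.
Clinical Review Extension: 313 days (within the 1900-day cap) → +313 days → 7 April 2015.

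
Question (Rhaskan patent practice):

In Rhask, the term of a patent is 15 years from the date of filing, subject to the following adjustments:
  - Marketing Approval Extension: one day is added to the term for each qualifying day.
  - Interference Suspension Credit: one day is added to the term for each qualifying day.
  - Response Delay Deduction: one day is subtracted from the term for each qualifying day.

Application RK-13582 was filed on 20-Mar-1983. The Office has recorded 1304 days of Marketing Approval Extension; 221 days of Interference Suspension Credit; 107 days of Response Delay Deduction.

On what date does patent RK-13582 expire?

Base term: filing date + 15 years → 20 March 1998.
Marketing Approval Extension: +1304 days → 14 October 2001.
Interference Suspension Credit: +221 days → 23 May 2002.
Response Delay Deduction: −107 days → 5 February 2002.

February 5, 2002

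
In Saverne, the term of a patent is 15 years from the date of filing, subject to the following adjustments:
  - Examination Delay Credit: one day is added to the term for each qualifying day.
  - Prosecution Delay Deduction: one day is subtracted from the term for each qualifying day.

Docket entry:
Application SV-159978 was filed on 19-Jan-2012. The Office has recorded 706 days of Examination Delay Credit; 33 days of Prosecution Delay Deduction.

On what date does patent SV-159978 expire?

2028-11-22

Base term: filing date + 15 years → 19 January 2027.
Examination Delay Credit: +706 days → 25 December 2028.
Prosecution Delay Deduction: −33 days → 22 November 2028.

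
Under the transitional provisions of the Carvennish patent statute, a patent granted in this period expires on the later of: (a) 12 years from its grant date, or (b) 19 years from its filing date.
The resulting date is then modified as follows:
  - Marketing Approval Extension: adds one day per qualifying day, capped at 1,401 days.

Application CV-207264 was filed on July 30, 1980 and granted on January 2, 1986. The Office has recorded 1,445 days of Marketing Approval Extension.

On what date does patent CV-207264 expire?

(a) grant + 12 years → 2 January 1998.
(b) filing + 19 years → 30 July 1999.
Later of the two: 30 July 1999.
Marketing Approval Extension: 1445 days claimed exceeds the 1401-day cap, so +1401 days → 31 May 2003.

May 31, 2003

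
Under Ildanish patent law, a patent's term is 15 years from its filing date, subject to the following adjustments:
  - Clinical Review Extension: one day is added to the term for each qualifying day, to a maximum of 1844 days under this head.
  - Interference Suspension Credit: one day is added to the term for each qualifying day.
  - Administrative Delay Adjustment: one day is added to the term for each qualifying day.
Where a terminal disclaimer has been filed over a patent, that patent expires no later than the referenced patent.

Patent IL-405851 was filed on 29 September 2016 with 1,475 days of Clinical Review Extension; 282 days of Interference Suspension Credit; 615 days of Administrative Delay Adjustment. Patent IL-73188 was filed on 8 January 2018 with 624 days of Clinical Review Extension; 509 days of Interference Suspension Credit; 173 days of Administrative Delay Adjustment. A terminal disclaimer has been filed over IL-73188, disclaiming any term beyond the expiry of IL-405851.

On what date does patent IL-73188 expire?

2036-08-06

Natural term of IL-73188:
  Base: filing + 15 years → 8 January 2033.
  Clinical Review Extension: 624 days (within the 1844-day cap) → +624 days → 24 September 2034.
  Interference Suspension Credit: +509 days → 15 February 2036.
  Administrative Delay Adjustment: +173 days → 6 August 2036.
Expiry of referenced patent IL-405851:
  Base: filing + 15 years → 29 September 2031.
  Clinical Review Extension: 1475 days (within the 1844-day cap) → +1475 days → 13 October 2035.
  Interference Suspension Credit: +282 days → 21 July 2036.
  Administrative Delay Adjustment: +615 days → 28 March 2038.
Terminal disclaimer: IL-73188 expires on the earlier of 6 August 2036 and 28 March 2038.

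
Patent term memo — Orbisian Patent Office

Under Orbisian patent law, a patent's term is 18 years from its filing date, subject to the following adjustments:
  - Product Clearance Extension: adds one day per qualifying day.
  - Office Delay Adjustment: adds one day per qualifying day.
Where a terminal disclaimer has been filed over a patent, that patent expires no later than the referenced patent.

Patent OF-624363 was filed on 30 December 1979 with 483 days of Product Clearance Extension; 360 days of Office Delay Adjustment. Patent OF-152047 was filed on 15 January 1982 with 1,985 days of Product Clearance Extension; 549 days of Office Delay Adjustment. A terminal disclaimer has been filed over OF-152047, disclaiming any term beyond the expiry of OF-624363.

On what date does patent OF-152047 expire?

April 21, 2000

Natural term of OF-152047:
  Base: filing + 18 years → 15 January 2000.
  Product Clearance Extension: +1985 days → 22 June 2005.
  Office Delay Adjustment: +549 days → 23 December 2006.
Expiry of referenced patent OF-624363:
  Base: filing + 18 years → 30 December 1997.
  Product Clearance Extension: +483 days → 27 April 1999.
  Office Delay Adjustment: +360 days → 21 April 2000.
Terminal disclaimer: OF-152047 expires on the earlier of 23 December 2006 and 21 April 2000.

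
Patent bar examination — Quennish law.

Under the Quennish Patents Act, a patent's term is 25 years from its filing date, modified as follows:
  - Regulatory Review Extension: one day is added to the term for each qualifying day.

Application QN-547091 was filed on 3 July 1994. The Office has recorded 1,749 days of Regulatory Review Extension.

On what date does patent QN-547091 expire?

2024-04-16

Base term: filing date + 25 years → 3 July 2019.
Regulatory Review Extension: +1749 days → 16 April 2024.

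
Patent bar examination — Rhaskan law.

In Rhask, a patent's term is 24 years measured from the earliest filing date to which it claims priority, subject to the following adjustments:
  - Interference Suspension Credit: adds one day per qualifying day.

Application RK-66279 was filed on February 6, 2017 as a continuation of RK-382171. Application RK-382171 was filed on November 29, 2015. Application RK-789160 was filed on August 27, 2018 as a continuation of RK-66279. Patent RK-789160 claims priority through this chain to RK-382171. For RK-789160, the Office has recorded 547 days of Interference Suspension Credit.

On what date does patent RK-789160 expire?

Earliest priority filing: 29 November 2015.
Base term: 29 November 2015 + 24 years → 29 November 2039.
Interference Suspension Credit: +547 days → 29 May 2041.

2041-05-29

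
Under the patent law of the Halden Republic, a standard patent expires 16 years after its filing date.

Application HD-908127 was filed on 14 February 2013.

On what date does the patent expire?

February 14, 2029

Filing date + 16 years → 14 February 2029.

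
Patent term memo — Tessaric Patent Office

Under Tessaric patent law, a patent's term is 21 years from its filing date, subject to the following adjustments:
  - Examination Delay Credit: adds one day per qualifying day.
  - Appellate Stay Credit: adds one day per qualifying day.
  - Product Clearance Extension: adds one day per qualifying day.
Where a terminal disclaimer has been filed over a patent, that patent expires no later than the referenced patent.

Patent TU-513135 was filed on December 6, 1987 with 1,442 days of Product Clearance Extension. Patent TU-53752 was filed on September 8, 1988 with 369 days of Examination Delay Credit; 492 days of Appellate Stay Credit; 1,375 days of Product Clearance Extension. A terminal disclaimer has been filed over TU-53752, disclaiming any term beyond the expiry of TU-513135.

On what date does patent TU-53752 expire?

Natural term of TU-53752:
  Base: filing + 21 years → 8 September 2009.
  Examination Delay Credit: +369 days → 12 September 2010.
  Appellate Stay Credit: +492 days → 17 January 2012.
  Product Clearance Extension: +1375 days → 23 October 2015.
Expiry of referenced patent TU-513135:
  Base: filing + 21 years → 6 December 2008.
  Product Clearance Extension: +1442 days → 17 November 2012.
Terminal disclaimer: TU-53752 expires on the earlier of 23 October 2015 and 17 November 2012.

2012-11-17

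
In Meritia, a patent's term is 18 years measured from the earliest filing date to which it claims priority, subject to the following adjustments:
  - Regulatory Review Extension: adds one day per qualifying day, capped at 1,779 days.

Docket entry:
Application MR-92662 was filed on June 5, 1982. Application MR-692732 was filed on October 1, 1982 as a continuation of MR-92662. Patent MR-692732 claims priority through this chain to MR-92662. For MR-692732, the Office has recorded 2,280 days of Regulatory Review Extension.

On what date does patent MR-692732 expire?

2005-04-19

Earliest priority filing: 5 June 1982.
Base term: 5 June 1982 + 18 years → 5 June 2000.
Regulatory Review Extension: 2280 days claimed exceeds the 1779-day cap, so +1779 days → 19 April 2005.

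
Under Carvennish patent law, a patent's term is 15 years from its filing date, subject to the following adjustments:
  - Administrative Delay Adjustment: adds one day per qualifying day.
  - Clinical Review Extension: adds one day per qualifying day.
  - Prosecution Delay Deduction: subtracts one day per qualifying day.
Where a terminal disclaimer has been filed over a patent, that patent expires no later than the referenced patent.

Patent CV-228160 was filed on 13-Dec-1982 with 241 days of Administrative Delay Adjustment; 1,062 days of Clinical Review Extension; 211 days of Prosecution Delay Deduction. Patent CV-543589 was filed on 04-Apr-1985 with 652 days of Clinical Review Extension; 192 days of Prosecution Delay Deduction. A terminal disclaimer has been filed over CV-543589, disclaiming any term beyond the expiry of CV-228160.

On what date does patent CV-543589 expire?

Natural term of CV-543589:
  Base: filing + 15 years → 4 April 2000.
  Clinical Review Extension: +652 days → 16 January 2002.
  Prosecution Delay Deduction: −192 days → 8 July 2001.
Expiry of referenced patent CV-228160:
  Base: filing + 15 years → 13 December 1997.
  Administrative Delay Adjustment: +241 days → 11 August 1998.
  Clinical Review Extension: +1062 days → 8 July 2001.
  Prosecution Delay Deduction: −211 days → 9 December 2000.
Terminal disclaimer: CV-543589 expires on the earlier of 8 July 2001 and 9 December 2000.

December 9, 2000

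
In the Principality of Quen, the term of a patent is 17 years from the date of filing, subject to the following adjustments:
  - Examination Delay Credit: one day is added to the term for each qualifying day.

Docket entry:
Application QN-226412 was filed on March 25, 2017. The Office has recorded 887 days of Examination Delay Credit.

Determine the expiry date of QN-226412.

Base term: filing date + 17 years → 25 March 2034.
Examination Delay Credit: +887 days → 28 August 2036.

2036-08-28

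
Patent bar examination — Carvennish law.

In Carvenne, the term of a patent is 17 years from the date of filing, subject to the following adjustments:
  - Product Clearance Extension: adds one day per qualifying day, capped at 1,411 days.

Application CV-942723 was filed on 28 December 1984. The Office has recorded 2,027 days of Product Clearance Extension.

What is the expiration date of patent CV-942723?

Base term: filing date + 17 years → 28 December 2001.
Product Clearance Extension: 2027 days claimed exceeds the 1411-day cap, so +1411 days → 8 November 2005.

2005-11-08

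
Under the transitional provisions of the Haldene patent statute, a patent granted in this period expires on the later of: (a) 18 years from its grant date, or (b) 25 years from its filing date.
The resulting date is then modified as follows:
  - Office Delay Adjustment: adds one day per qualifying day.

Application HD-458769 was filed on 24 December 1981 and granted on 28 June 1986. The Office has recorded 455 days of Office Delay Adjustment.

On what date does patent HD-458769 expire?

(a) grant + 18 years → 28 June 2004.
(b) filing + 25 years → 24 December 2006.
Later of the two: 24 December 2006.
Office Delay Adjustment: +455 days → 23 March 2008.

2008-03-23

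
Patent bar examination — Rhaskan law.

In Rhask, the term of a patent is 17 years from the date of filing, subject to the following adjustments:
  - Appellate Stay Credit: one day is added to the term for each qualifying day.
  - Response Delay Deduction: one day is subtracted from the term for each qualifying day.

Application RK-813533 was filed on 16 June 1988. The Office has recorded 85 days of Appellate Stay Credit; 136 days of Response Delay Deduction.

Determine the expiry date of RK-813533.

Base term: filing date + 17 years → 16 June 2005.
Appellate Stay Credit: +85 days → 9 September 2005.
Response Delay Deduction: −136 days → 26 April 2005.

2005-04-26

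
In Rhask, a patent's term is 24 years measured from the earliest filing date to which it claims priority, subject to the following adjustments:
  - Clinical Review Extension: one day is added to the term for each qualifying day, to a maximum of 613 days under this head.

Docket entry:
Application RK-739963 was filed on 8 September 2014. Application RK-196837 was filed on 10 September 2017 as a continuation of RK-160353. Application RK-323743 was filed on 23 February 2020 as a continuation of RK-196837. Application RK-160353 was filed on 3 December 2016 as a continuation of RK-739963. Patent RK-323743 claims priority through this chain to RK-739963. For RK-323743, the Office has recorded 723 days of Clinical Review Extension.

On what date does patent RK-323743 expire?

May 13, 2040

Earliest priority filing: 8 September 2014.
Base term: 8 September 2014 + 24 years → 8 September 2038.
Clinical Review Extension: 723 days claimed exceeds the 613-day cap, so +613 days → 13 May 2040.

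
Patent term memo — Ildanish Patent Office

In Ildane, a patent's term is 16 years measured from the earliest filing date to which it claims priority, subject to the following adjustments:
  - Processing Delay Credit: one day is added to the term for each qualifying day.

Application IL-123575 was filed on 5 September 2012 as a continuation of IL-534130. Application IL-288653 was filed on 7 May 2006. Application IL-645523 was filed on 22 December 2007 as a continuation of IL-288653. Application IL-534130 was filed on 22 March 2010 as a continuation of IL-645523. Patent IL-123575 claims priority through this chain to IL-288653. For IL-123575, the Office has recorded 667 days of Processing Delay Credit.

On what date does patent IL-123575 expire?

2024-03-04

Earliest priority filing: 7 May 2006.
Base term: 7 May 2006 + 16 years → 7 May 2022.
Processing Delay Credit: +667 days → 4 March 2024.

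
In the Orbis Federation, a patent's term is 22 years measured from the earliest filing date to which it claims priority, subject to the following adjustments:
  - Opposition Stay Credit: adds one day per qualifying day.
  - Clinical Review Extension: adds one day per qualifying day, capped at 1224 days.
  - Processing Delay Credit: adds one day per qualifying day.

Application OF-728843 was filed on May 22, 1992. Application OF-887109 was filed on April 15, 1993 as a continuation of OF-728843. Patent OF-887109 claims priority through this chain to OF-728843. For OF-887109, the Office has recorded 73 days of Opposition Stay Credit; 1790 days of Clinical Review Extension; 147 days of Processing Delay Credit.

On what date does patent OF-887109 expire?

Earliest priority filing: 22 May 1992.
Base term: 22 May 1992 + 22 years → 22 May 2014.
Opposition Stay Credit: +73 days → 3 August 2014.
Clinical Review Extension: 1790 days claimed exceeds the 1224-day cap, so +1224 days → 9 December 2017.
Processing Delay Credit: +147 days → 5 May 2018.

2018-05-05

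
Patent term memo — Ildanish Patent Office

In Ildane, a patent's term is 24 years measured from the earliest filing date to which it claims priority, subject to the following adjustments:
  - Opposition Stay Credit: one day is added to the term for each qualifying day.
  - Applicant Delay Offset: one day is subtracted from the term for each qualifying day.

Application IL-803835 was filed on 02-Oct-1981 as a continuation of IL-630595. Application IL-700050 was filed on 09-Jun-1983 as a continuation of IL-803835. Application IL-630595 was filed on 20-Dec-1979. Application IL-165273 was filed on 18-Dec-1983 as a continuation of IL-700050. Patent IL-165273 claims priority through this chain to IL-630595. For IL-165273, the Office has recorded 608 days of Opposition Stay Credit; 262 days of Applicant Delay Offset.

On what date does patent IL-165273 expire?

Earliest priority filing: 20 December 1979.
Base term: 20 December 1979 + 24 years → 20 December 2003.
Opposition Stay Credit: +608 days → 19 August 2005.
Applicant Delay Offset: −262 days → 30 November 2004.

2004-11-30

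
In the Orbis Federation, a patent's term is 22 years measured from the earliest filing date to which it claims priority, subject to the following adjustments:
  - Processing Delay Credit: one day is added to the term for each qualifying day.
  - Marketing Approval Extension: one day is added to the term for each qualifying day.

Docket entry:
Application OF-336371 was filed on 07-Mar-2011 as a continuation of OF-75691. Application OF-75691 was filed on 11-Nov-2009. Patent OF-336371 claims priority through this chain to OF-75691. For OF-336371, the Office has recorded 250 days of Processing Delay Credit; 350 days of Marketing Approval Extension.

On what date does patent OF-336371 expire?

2033-07-03

Earliest priority filing: 11 November 2009.
Base term: 11 November 2009 + 22 years → 11 November 2031.
Processing Delay Credit: +250 days → 18 July 2032.
Marketing Approval Extension: +350 days → 3 July 2033.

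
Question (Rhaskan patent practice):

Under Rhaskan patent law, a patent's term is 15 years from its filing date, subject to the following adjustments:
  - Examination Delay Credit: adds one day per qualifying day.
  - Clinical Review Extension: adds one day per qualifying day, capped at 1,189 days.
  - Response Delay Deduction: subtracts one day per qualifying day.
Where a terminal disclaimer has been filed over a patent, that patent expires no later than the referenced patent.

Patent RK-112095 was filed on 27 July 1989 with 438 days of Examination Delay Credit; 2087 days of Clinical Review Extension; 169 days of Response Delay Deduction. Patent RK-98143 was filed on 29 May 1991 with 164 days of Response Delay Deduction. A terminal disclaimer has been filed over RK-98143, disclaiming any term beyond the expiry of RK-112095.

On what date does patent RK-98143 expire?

December 16, 2005

Natural term of RK-98143:
  Base: filing + 15 years → 29 May 2006.
  Response Delay Deduction: −164 days → 16 December 2005.
Expiry of referenced patent RK-112095:
  Base: filing + 15 years → 27 July 2004.
  Examination Delay Credit: +438 days → 8 October 2005.
  Clinical Review Extension: 2087 days claimed exceeds the 1189-day cap, so +1189 days → 9 January 2009.
  Response Delay Deduction: −169 days → 24 July 2008.
Terminal disclaimer: RK-98143 expires on the earlier of 16 December 2005 and 24 July 2008.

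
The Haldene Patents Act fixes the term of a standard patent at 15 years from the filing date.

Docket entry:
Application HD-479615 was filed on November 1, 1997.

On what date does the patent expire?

November 1, 2012

Filing date + 15 years → 1 November 2012.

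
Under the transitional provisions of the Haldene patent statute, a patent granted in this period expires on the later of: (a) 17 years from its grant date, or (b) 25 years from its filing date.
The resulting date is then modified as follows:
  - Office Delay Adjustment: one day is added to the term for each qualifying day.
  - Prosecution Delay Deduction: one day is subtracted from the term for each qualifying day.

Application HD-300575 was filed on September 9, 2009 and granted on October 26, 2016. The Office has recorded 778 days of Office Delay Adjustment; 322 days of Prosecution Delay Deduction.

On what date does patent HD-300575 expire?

December 9, 2035

(a) grant + 17 years → 26 October 2033.
(b) filing + 25 years → 9 September 2034.
Later of the two: 9 September 2034.
Office Delay Adjustment: +778 days → 26 October 2036.
Prosecution Delay Deduction: −322 days → 9 December 2035.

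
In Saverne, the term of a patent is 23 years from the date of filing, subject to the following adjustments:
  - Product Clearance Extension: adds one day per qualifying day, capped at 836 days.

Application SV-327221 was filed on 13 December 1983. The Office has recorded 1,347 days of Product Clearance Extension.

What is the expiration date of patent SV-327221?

Base term: filing date + 23 years → 13 December 2006.
Product Clearance Extension: 1347 days claimed exceeds the 836-day cap, so +836 days → 28 March 2009.

2009-03-28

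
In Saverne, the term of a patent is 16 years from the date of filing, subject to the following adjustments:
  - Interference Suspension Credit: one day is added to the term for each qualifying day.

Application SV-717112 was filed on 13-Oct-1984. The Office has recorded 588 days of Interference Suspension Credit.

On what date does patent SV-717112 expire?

Base term: filing date + 16 years → 13 October 2000.
Interference Suspension Credit: +588 days → 24 May 2002.

May 24, 2002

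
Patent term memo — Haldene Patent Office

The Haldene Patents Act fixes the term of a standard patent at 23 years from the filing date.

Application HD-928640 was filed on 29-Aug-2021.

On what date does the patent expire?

2044-08-29

Filing date + 23 years → 29 August 2044.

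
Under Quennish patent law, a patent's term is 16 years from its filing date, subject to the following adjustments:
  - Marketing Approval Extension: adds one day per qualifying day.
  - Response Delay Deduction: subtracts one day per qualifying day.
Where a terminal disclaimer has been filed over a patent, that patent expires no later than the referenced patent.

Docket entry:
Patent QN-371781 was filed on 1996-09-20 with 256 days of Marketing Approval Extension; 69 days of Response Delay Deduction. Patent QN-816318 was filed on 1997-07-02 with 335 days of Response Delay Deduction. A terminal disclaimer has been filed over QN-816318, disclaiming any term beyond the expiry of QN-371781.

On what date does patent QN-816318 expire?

Natural term of QN-816318:
  Base: filing + 16 years → 2 July 2013.
  Response Delay Deduction: −335 days → 1 August 2012.
Expiry of referenced patent QN-371781:
  Base: filing + 16 years → 20 September 2012.
  Marketing Approval Extension: +256 days → 3 June 2013.
  Response Delay Deduction: −69 days → 26 March 2013.
Terminal disclaimer: QN-816318 expires on the earlier of 1 August 2012 and 26 March 2013.

August 1, 2012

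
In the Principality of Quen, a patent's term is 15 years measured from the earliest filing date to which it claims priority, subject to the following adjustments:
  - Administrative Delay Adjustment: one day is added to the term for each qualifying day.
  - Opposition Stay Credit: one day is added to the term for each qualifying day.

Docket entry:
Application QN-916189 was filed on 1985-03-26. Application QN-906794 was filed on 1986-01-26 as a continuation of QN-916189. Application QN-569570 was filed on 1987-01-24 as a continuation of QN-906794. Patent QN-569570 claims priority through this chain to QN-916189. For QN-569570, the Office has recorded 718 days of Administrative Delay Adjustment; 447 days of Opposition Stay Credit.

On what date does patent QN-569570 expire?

Earliest priority filing: 26 March 1985.
Base term: 26 March 1985 + 15 years → 26 March 2000.
Administrative Delay Adjustment: +718 days → 14 March 2002.
Opposition Stay Credit: +447 days → 4 June 2003.

2003-06-04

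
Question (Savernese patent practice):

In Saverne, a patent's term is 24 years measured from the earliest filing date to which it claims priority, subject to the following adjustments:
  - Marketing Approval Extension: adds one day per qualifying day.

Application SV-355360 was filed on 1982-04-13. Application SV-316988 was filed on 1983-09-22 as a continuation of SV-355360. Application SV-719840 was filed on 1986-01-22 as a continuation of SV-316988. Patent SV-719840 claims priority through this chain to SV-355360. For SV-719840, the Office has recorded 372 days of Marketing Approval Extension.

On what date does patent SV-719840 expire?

April 20, 2007

Earliest priority filing: 13 April 1982.
Base term: 13 April 1982 + 24 years → 13 April 2006.
Marketing Approval Extension: +372 days → 20 April 2007.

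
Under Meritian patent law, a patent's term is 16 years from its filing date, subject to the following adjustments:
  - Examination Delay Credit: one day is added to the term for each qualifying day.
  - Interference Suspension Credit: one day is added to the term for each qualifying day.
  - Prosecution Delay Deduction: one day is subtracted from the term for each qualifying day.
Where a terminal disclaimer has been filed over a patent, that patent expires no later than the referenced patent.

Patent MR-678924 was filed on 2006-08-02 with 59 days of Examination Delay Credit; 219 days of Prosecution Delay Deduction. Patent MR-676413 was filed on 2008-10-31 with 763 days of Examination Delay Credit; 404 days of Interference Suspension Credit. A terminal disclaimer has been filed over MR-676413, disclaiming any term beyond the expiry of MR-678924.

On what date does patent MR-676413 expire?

Natural term of MR-676413:
  Base: filing + 16 years → 31 October 2024.
  Examination Delay Credit: +763 days → 3 December 2026.
  Interference Suspension Credit: +404 days → 11 January 2028.
Expiry of referenced patent MR-678924:
  Base: filing + 16 years → 2 August 2022.
  Examination Delay Credit: +59 days → 30 September 2022.
  Prosecution Delay Deduction: −219 days → 23 February 2022.
Terminal disclaimer: MR-676413 expires on the earlier of 11 January 2028 and 23 February 2022.

2022-02-23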